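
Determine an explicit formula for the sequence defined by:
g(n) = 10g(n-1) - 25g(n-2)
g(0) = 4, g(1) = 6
Characteristic equation: x² - 10x + 25 = 0, which is (x - (5))².
Repeated root r = 5.
General solution: g(n) = (A + Bn)·(5)^n.
From g(0) = 4: A = 4.
From g(1) = 6: (A + B)·(5) = 6 ⇒ B = - \frac{14}{5}.
So g(n) = \left(4 - \frac{14 n}{5}\right) \cdot (5)^n.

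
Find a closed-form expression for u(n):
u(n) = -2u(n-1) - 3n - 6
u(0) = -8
First-order linear with linear forcing.
Homogeneous solution: u_h(n) = A·(-2)^n.
Try particular u_p(n) = pn + q. Substituting:
  pn + q = -2(p(n-1) + q) - 3n - 6.
Matching the n-coefficient: p = -2p - 3 ⇒ p = -1.
Matching constants: q = 2p - 2q - 6 ⇒ q = - \frac{8}{3}.
General: u(n) = A·(-2)^n - n - \frac{8}{3}.
Apply u(0) = -8: A - \frac{8}{3} = -8 ⇒ A = - \frac{16}{3}.
So u(n) = - \frac{16 \left(-2\right)^{n}}{3} - n - \frac{8}{3}.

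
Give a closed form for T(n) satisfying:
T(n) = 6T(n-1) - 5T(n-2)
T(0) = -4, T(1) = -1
Characteristic equation: x² - 6x + 5 = 0, which factors as (x - (5))(x - (1)) = 0.
Roots r₁ = 5, r₂ = 1 (distinct).
General solution: T(n) = A·(5)^n + B·(1)^n.
From T(0) = -4: A + B = -4.
From T(1) = -1: 5A + B = -1.
Solving: A = \frac{3}{4}, B = - \frac{19}{4}.
So T(n) = \frac{3 \cdot 5^{n}}{4} - \frac{19}{4}.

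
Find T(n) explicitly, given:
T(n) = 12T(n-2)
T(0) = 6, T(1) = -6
Characteristic equation: x² - 12 = 0.
Discriminant Δ = (0)² + 4·(12) = 48.
Roots r₁,₂ = (0 ± √48)/2, so r₁ = 2 \sqrt{3}, r₂ = - 2 \sqrt{3}.
General solution: T(n) = A·r₁^n + B·r₂^n.
From the initial conditions, A + B = 6 and r₁A + r₂B = -6.
Since r₁ - r₂ = √48: A = (-6 - (6)r₂)/√48 = 3 - \frac{\sqrt{3}}{2}, and B = 6 - A = \frac{\sqrt{3}}{2} + 3.
So T(n) = \left(3 - \frac{\sqrt{3}}{2}\right)\left(2 \sqrt{3}\right)^n + \left(\frac{\sqrt{3}}{2} + 3\right)\left(- 2 \sqrt{3}\right)^n.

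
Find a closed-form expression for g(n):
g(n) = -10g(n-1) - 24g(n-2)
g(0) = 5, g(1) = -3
Characteristic equation: x² + 10x + 24 = 0, which factors as (x - (-4))(x - (-6)) = 0.
Roots r₁ = -4, r₂ = -6 (distinct).
General solution: g(n) = A·(-4)^n + B·(-6)^n.
From g(0) = 5: A + B = 5.
From g(1) = -3: -4A - 6B = -3.
Solving: A = \frac{27}{2}, B = - \frac{17}{2}.
So g(n) = \frac{27 \left(-4\right)^{n}}{2} - \frac{17 \left(-6\right)^{n}}{2}.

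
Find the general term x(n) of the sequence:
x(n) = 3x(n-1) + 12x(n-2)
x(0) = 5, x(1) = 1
Characteristic equation: x² - 3x - 12 = 0.
Discriminant Δ = (3)² + 4·(12) = 57.
Roots r₁,₂ = (3 ± √57)/2, so r₁ = \frac{3}{2} + \frac{\sqrt{57}}{2}, r₂ = \frac{3}{2} - \frac{\sqrt{57}}{2}.
General solution: x(n) = A·r₁^n + B·r₂^n.
From the initial conditions, A + B = 5 and r₁A + r₂B = 1.
Since r₁ - r₂ = √57: A = (1 - (5)r₂)/√57 = \frac{5}{2} - \frac{13 \sqrt{57}}{114}, and B = 5 - A = \frac{13 \sqrt{57}}{114} + \frac{5}{2}.
So x(n) = \left(\frac{5}{2} - \frac{13 \sqrt{57}}{114}\right)\left(\frac{3}{2} + \frac{\sqrt{57}}{2}\right)^n + \left(\frac{13 \sqrt{57}}{114} + \frac{5}{2}\right)\left(\frac{3}{2} - \frac{\sqrt{57}}{2}\right)^n.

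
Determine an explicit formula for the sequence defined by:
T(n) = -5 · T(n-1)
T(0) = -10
Pure geometric recurrence with ratio -5.
By induction T(n) = T(0) · (-5)^n = - 10 \left(-5\right)^{n}.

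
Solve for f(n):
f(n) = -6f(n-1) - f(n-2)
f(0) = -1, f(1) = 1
Characteristic equation: x² + 6x + 1 = 0.
Discriminant Δ = (-6)² + 4·(-1) = 32.
Roots r₁,₂ = (-6 ± √32)/2, so r₁ = -3 + 2 \sqrt{2}, r₂ = -3 - 2 \sqrt{2}.
General solution: f(n) = A·r₁^n + B·r₂^n.
From the initial conditions, A + B = -1 and r₁A + r₂B = 1.
Since r₁ - r₂ = √32: A = (1 - (-1)r₂)/√32 = - \frac{1}{2} - \frac{\sqrt{2}}{4}, and B = -1 - A = - \frac{1}{2} + \frac{\sqrt{2}}{4}.
So f(n) = \left(- \frac{1}{2} - \frac{\sqrt{2}}{4}\right)\left(-3 + 2 \sqrt{2}\right)^n + \left(- \frac{1}{2} + \frac{\sqrt{2}}{4}\right)\left(-3 - 2 \sqrt{2}\right)^n.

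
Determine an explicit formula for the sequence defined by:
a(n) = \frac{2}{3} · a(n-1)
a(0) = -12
Pure geometric recurrence with ratio \frac{2}{3}.
By induction a(n) = a(0) · (\frac{2}{3})^n = - 12 \left(\frac{2}{3}\right)^{n}.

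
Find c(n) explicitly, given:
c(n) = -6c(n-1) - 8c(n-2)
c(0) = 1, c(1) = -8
Characteristic equation: x² + 6x + 8 = 0, which factors as (x - (-2))(x - (-4)) = 0.
Roots r₁ = -2, r₂ = -4 (distinct).
General solution: c(n) = A·(-2)^n + B·(-4)^n.
From c(0) = 1: A + B = 1.
From c(1) = -8: -2A - 4B = -8.
Solving: A = -2, B = 3.
So c(n) = - 2 \left(-2\right)^{n} + 3 \left(-4\right)^{n}.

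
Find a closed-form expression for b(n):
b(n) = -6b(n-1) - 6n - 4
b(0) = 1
First-order linear with linear forcing.
Homogeneous solution: b_h(n) = A·(-6)^n.
Try particular b_p(n) = pn + q. Substituting:
  pn + q = -6(p(n-1) + q) - 6n - 4.
Matching the n-coefficient: p = -6p - 6 ⇒ p = - \frac{6}{7}.
Matching constants: q = 6p - 6q - 4 ⇒ q = - \frac{64}{49}.
General: b(n) = A·(-6)^n - \frac{6 n}{7} - \frac{64}{49}.
Apply b(0) = 1: A - \frac{64}{49} = 1 ⇒ A = \frac{113}{49}.
So b(n) = \frac{113 \left(-6\right)^{n}}{49} - \frac{6 n}{7} - \frac{64}{49}.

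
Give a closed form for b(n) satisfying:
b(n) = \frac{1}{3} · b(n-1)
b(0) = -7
Pure geometric recurrence with ratio \frac{1}{3}.
By induction b(n) = b(0) · (\frac{1}{3})^n = - 7 \cdot 3^{- n}.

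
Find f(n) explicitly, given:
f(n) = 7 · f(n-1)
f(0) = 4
Pure geometric recurrence with ratio 7.
By induction f(n) = f(0) · (7)^n = 4 \cdot 7^{n}.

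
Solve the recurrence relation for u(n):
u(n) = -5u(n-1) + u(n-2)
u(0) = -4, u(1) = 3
Characteristic equation: x² + 5x - 1 = 0.
Discriminant Δ = (-5)² + 4·(1) = 29.
Roots r₁,₂ = (-5 ± √29)/2, so r₁ = - \frac{5}{2} + \frac{\sqrt{29}}{2}, r₂ = - \frac{\sqrt{29}}{2} - \frac{5}{2}.
General solution: u(n) = A·r₁^n + B·r₂^n.
From the initial conditions, A + B = -4 and r₁A + r₂B = 3.
Since r₁ - r₂ = √29: A = (3 - (-4)r₂)/√29 = -2 - \frac{7 \sqrt{29}}{29}, and B = -4 - A = -2 + \frac{7 \sqrt{29}}{29}.
So u(n) = \left(-2 - \frac{7 \sqrt{29}}{29}\right)\left(- \frac{5}{2} + \frac{\sqrt{29}}{2}\right)^n + \left(-2 + \frac{7 \sqrt{29}}{29}\right)\left(- \frac{\sqrt{29}}{2} - \frac{5}{2}\right)^n.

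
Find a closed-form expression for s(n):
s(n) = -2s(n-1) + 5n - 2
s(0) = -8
First-order linear with linear forcing.
Homogeneous solution: s_h(n) = A·(-2)^n.
Try particular s_p(n) = pn + q. Substituting:
  pn + q = -2(p(n-1) + q) + 5n - 2.
Matching the n-coefficient: p = -2p + 5 ⇒ p = \frac{5}{3}.
Matching constants: q = 2p - 2q - 2 ⇒ q = \frac{4}{9}.
General: s(n) = A·(-2)^n + \frac{5 n}{3} + \frac{4}{9}.
Apply s(0) = -8: A + \frac{4}{9} = -8 ⇒ A = - \frac{76}{9}.
So s(n) = - \frac{76 \left(-2\right)^{n}}{9} + \frac{5 n}{3} + \frac{4}{9}.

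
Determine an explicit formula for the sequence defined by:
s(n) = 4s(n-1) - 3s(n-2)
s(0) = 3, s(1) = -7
Characteristic equation: x² - 4x + 3 = 0, which factors as (x - (3))(x - (1)) = 0.
Roots r₁ = 3, r₂ = 1 (distinct).
General solution: s(n) = A·(3)^n + B·(1)^n.
From s(0) = 3: A + B = 3.
From s(1) = -7: 3A + B = -7.
Solving: A = -5, B = 8.
So s(n) = 8 - 5 \cdot 3^{n}.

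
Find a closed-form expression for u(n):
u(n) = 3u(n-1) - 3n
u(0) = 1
First-order linear with linear forcing.
Homogeneous solution: u_h(n) = A·(3)^n.
Try particular u_p(n) = pn + q. Substituting:
  pn + q = 3(p(n-1) + q) - 3n.
Matching the n-coefficient: p = 3p - 3 ⇒ p = \frac{3}{2}.
Matching constants: q = -3p + 3q ⇒ q = \frac{9}{4}.
General: u(n) = A·(3)^n + \frac{3 n}{2} + \frac{9}{4}.
Apply u(0) = 1: A + \frac{9}{4} = 1 ⇒ A = - \frac{5}{4}.
So u(n) = - \frac{5 \cdot 3^{n}}{4} + \frac{3 n}{2} + \frac{9}{4}.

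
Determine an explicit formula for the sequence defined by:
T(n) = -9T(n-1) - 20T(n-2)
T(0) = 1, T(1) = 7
Characteristic equation: x² + 9x + 20 = 0, which factors as (x - (-5))(x - (-4)) = 0.
Roots r₁ = -5, r₂ = -4 (distinct).
General solution: T(n) = A·(-5)^n + B·(-4)^n.
From T(0) = 1: A + B = 1.
From T(1) = 7: -5A - 4B = 7.
Solving: A = -11, B = 12.
So T(n) = 12 \left(-4\right)^{n} - 11 \left(-5\right)^{n}.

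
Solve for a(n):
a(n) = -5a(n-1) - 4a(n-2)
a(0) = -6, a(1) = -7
Characteristic equation: x² + 5x + 4 = 0, which factors as (x - (-1))(x - (-4)) = 0.
Roots r₁ = -1, r₂ = -4 (distinct).
General solution: a(n) = A·(-1)^n + B·(-4)^n.
From a(0) = -6: A + B = -6.
From a(1) = -7: -A - 4B = -7.
Solving: A = - \frac{31}{3}, B = \frac{13}{3}.
So a(n) = - \frac{31 \left(-1\right)^{n}}{3} + \frac{13 \left(-4\right)^{n}}{3}.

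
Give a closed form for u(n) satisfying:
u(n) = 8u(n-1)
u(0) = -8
This is a homogeneous first-order recurrence with ratio 8.
By induction u(n) = u(0) · (8)^n = - 8 \cdot 8^{n}.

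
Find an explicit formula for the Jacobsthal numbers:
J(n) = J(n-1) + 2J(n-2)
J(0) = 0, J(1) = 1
This is the Jacobsthal sequence.
Characteristic equation: x² - x - 2 = 0; roots r₁ = 2, r₂ = -1.
General: J(n) = A·r₁^n + B·r₂^n. Solving with J(0)=0, J(1)=1 gives A = \frac{1}{3}, B = - \frac{1}{3}.
So J(n) = - \frac{\left(-1\right)^{n}}{3} + \frac{2^{n}}{3}.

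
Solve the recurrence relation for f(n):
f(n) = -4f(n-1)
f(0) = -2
This is a homogeneous first-order recurrence with ratio -4.
By induction f(n) = f(0) · (-4)^n = - 2 \left(-4\right)^{n}.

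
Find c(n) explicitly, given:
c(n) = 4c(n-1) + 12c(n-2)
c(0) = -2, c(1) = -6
Characteristic equation: x² - 4x - 12 = 0, which factors as (x - (6))(x - (-2)) = 0.
Roots r₁ = 6, r₂ = -2 (distinct).
General solution: c(n) = A·(6)^n + B·(-2)^n.
From c(0) = -2: A + B = -2.
From c(1) = -6: 6A - 2B = -6.
Solving: A = - \frac{5}{4}, B = - \frac{3}{4}.
So c(n) = - \frac{3 \left(-2\right)^{n}}{4} - \frac{5 \cdot 6^{n}}{4}.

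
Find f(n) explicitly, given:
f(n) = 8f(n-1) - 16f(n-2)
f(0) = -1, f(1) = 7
Characteristic equation: x² - 8x + 16 = 0, which is (x - (4))².
Repeated root r = 4.
General solution: f(n) = (A + Bn)·(4)^n.
From f(0) = -1: A = -1.
From f(1) = 7: (A + B)·(4) = 7 ⇒ B = \frac{11}{4}.
So f(n) = \left(\frac{11 n}{4} - 1\right) \cdot (4)^n.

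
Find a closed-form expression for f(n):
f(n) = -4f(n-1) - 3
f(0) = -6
First-order linear non-homogeneous.
Homogeneous solution: f_h(n) = A·(-4)^n.
Try constant particular solution f_p = K: K = -4K - 3 ⇒ K = - \frac{3}{5}.
General: f(n) = A·(-4)^n - \frac{3}{5}.
Apply f(0) = -6: A - \frac{3}{5} = -6 ⇒ A = - \frac{27}{5}.
So f(n) = - \frac{27 \left(-4\right)^{n}}{5} - \frac{3}{5}.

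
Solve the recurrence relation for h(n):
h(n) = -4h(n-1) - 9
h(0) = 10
First-order linear non-homogeneous.
Homogeneous solution: h_h(n) = A·(-4)^n.
Try constant particular solution h_p = K: K = -4K - 9 ⇒ K = - \frac{9}{5}.
General: h(n) = A·(-4)^n - \frac{9}{5}.
Apply h(0) = 10: A - \frac{9}{5} = 10 ⇒ A = \frac{59}{5}.
So h(n) = \frac{59 \left(-4\right)^{n}}{5} - \frac{9}{5}.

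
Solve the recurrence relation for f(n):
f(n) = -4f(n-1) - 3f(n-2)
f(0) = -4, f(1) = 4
Characteristic equation: x² + 4x + 3 = 0, which factors as (x - (-3))(x - (-1)) = 0.
Roots r₁ = -3, r₂ = -1 (distinct).
General solution: f(n) = A·(-3)^n + B·(-1)^n.
From f(0) = -4: A + B = -4.
From f(1) = 4: -3A - B = 4.
Solving: A = 0, B = -4.
So f(n) = - 4 \left(-1\right)^{n}.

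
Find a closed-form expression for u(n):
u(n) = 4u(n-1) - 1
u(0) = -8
First-order linear non-homogeneous.
Homogeneous solution: u_h(n) = A·(4)^n.
Try constant particular solution u_p = K: K = 4K - 1 ⇒ K = \frac{1}{3}.
General: u(n) = A·(4)^n + \frac{1}{3}.
Apply u(0) = -8: A + \frac{1}{3} = -8 ⇒ A = - \frac{25}{3}.
So u(n) = \frac{1}{3} - \frac{25 \cdot 4^{n}}{3}.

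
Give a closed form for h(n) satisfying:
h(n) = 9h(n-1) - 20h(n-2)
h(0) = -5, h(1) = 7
Characteristic equation: x² - 9x + 20 = 0, which factors as (x - (4))(x - (5)) = 0.
Roots r₁ = 4, r₂ = 5 (distinct).
General solution: h(n) = A·(4)^n + B·(5)^n.
From h(0) = -5: A + B = -5.
From h(1) = 7: 4A + 5B = 7.
Solving: A = -32, B = 27.
So h(n) = - 32 \cdot 4^{n} + 27 \cdot 5^{n}.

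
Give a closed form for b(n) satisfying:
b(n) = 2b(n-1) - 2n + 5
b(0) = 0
First-order linear with linear forcing.
Homogeneous solution: b_h(n) = A·(2)^n.
Try particular b_p(n) = pn + q. Substituting:
  pn + q = 2(p(n-1) + q) - 2n + 5.
Matching the n-coefficient: p = 2p - 2 ⇒ p = 2.
Matching constants: q = -2p + 2q + 5 ⇒ q = -1.
General: b(n) = A·(2)^n + 2 n - 1.
Apply b(0) = 0: A - 1 = 0 ⇒ A = 1.
So b(n) = 2^{n} + 2 n - 1.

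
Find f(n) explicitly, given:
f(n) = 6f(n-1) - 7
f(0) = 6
First-order linear non-homogeneous.
Homogeneous solution: f_h(n) = A·(6)^n.
Try constant particular solution f_p = K: K = 6K - 7 ⇒ K = \frac{7}{5}.
General: f(n) = A·(6)^n + \frac{7}{5}.
Apply f(0) = 6: A + \frac{7}{5} = 6 ⇒ A = \frac{23}{5}.
So f(n) = \frac{23 \cdot 6^{n}}{5} + \frac{7}{5}.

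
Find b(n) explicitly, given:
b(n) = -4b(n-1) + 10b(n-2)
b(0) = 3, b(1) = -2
Characteristic equation: x² + 4x - 10 = 0.
Discriminant Δ = (-4)² + 4·(10) = 56.
Roots r₁,₂ = (-4 ± √56)/2, so r₁ = -2 + \sqrt{14}, r₂ = - \sqrt{14} - 2.
General solution: b(n) = A·r₁^n + B·r₂^n.
From the initial conditions, A + B = 3 and r₁A + r₂B = -2.
Since r₁ - r₂ = √56: A = (-2 - (3)r₂)/√56 = \frac{\sqrt{14}}{7} + \frac{3}{2}, and B = 3 - A = \frac{3}{2} - \frac{\sqrt{14}}{7}.
So b(n) = \left(\frac{\sqrt{14}}{7} + \frac{3}{2}\right)\left(-2 + \sqrt{14}\right)^n + \left(\frac{3}{2} - \frac{\sqrt{14}}{7}\right)\left(- \sqrt{14} - 2\right)^n.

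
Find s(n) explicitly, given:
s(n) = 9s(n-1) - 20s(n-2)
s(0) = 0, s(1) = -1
Characteristic equation: x² - 9x + 20 = 0, which factors as (x - (5))(x - (4)) = 0.
Roots r₁ = 5, r₂ = 4 (distinct).
General solution: s(n) = A·(5)^n + B·(4)^n.
From s(0) = 0: A + B = 0.
From s(1) = -1: 5A + 4B = -1.
Solving: A = -1, B = 1.
So s(n) = 4^{n} - 5^{n}.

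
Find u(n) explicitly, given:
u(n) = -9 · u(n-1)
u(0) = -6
Pure geometric recurrence with ratio -9.
By induction u(n) = u(0) · (-9)^n = - 6 \left(-9\right)^{n}.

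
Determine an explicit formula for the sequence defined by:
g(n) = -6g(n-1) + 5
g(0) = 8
First-order linear non-homogeneous.
Homogeneous solution: g_h(n) = A·(-6)^n.
Try constant particular solution g_p = K: K = -6K + 5 ⇒ K = \frac{5}{7}.
General: g(n) = A·(-6)^n + \frac{5}{7}.
Apply g(0) = 8: A + \frac{5}{7} = 8 ⇒ A = \frac{51}{7}.
So g(n) = \frac{51 \left(-6\right)^{n}}{7} + \frac{5}{7}.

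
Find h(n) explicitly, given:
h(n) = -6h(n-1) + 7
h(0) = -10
First-order linear non-homogeneous.
Homogeneous solution: h_h(n) = A·(-6)^n.
Try constant particular solution h_p = K: K = -6K + 7 ⇒ K = 1.
General: h(n) = A·(-6)^n + 1.
Apply h(0) = -10: A + 1 = -10 ⇒ A = -11.
So h(n) = 1 - 11 \left(-6\right)^{n}.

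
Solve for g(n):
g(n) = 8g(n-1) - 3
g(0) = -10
First-order linear non-homogeneous.
Homogeneous solution: g_h(n) = A·(8)^n.
Try constant particular solution g_p = K: K = 8K - 3 ⇒ K = \frac{3}{7}.
General: g(n) = A·(8)^n + \frac{3}{7}.
Apply g(0) = -10: A + \frac{3}{7} = -10 ⇒ A = - \frac{73}{7}.
So g(n) = \frac{3}{7} - \frac{73 \cdot 8^{n}}{7}.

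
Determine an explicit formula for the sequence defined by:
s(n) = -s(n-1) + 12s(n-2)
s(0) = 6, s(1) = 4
Characteristic equation: x² + x - 12 = 0, which factors as (x - (3))(x - (-4)) = 0.
Roots r₁ = 3, r₂ = -4 (distinct).
General solution: s(n) = A·(3)^n + B·(-4)^n.
From s(0) = 6: A + B = 6.
From s(1) = 4: 3A - 4B = 4.
Solving: A = 4, B = 2.
So s(n) = 2 \left(-4\right)^{n} + 4 \cdot 3^{n}.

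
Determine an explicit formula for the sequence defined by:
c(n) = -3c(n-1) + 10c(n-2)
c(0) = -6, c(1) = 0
Characteristic equation: x² + 3x - 10 = 0, which factors as (x - (-5))(x - (2)) = 0.
Roots r₁ = -5, r₂ = 2 (distinct).
General solution: c(n) = A·(-5)^n + B·(2)^n.
From c(0) = -6: A + B = -6.
From c(1) = 0: -5A + 2B = 0.
Solving: A = - \frac{12}{7}, B = - \frac{30}{7}.
So c(n) = - \frac{12 \left(-5\right)^{n}}{7} - \frac{30 \cdot 2^{n}}{7}.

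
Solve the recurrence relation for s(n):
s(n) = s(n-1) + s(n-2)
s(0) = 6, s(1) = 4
Characteristic equation: x² - x - 1 = 0.
Discriminant Δ = (1)² + 4·(1) = 5.
Roots r₁,₂ = (1 ± √5)/2, so r₁ = \frac{1}{2} + \frac{\sqrt{5}}{2}, r₂ = \frac{1}{2} - \frac{\sqrt{5}}{2}.
General solution: s(n) = A·r₁^n + B·r₂^n.
From the initial conditions, A + B = 6 and r₁A + r₂B = 4.
Since r₁ - r₂ = √5: A = (4 - (6)r₂)/√5 = \frac{\sqrt{5}}{5} + 3, and B = 6 - A = 3 - \frac{\sqrt{5}}{5}.
So s(n) = \left(\frac{\sqrt{5}}{5} + 3\right)\left(\frac{1}{2} + \frac{\sqrt{5}}{2}\right)^n + \left(3 - \frac{\sqrt{5}}{5}\right)\left(\frac{1}{2} - \frac{\sqrt{5}}{2}\right)^n.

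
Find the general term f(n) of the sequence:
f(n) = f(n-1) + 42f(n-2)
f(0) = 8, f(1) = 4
Characteristic equation: x² - x - 42 = 0, which factors as (x - (7))(x - (-6)) = 0.
Roots r₁ = 7, r₂ = -6 (distinct).
General solution: f(n) = A·(7)^n + B·(-6)^n.
From f(0) = 8: A + B = 8.
From f(1) = 4: 7A - 6B = 4.
Solving: A = 4, B = 4.
So f(n) = 4 \left(-6\right)^{n} + 4 \cdot 7^{n}.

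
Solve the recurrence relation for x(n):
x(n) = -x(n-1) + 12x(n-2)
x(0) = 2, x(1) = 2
Characteristic equation: x² + x - 12 = 0, which factors as (x - (3))(x - (-4)) = 0.
Roots r₁ = 3, r₂ = -4 (distinct).
General solution: x(n) = A·(3)^n + B·(-4)^n.
From x(0) = 2: A + B = 2.
From x(1) = 2: 3A - 4B = 2.
Solving: A = \frac{10}{7}, B = \frac{4}{7}.
So x(n) = \frac{4 \left(-4\right)^{n}}{7} + \frac{10 \cdot 3^{n}}{7}.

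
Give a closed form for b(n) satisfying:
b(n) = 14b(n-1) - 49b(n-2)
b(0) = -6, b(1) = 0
Characteristic equation: x² - 14x + 49 = 0, which is (x - (7))².
Repeated root r = 7.
General solution: b(n) = (A + Bn)·(7)^n.
From b(0) = -6: A = -6.
From b(1) = 0: (A + B)·(7) = 0 ⇒ B = 6.
So b(n) = \left(6 n - 6\right) \cdot (7)^n.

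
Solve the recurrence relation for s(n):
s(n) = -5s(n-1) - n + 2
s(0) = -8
First-order linear with linear forcing.
Homogeneous solution: s_h(n) = A·(-5)^n.
Try particular s_p(n) = pn + q. Substituting:
  pn + q = -5(p(n-1) + q) - n + 2.
Matching the n-coefficient: p = -5p - 1 ⇒ p = - \frac{1}{6}.
Matching constants: q = 5p - 5q + 2 ⇒ q = \frac{7}{36}.
General: s(n) = A·(-5)^n - \frac{n}{6} + \frac{7}{36}.
Apply s(0) = -8: A + \frac{7}{36} = -8 ⇒ A = - \frac{295}{36}.
So s(n) = - \frac{295 \left(-5\right)^{n}}{36} - \frac{n}{6} + \frac{7}{36}.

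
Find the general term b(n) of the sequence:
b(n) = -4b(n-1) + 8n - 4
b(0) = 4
First-order linear with linear forcing.
Homogeneous solution: b_h(n) = A·(-4)^n.
Try particular b_p(n) = pn + q. Substituting:
  pn + q = -4(p(n-1) + q) + 8n - 4.
Matching the n-coefficient: p = -4p + 8 ⇒ p = \frac{8}{5}.
Matching constants: q = 4p - 4q - 4 ⇒ q = \frac{12}{25}.
General: b(n) = A·(-4)^n + \frac{8 n}{5} + \frac{12}{25}.
Apply b(0) = 4: A + \frac{12}{25} = 4 ⇒ A = \frac{88}{25}.
So b(n) = \frac{88 \left(-4\right)^{n}}{25} + \frac{8 n}{5} + \frac{12}{25}.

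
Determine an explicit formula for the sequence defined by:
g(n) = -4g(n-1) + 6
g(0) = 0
First-order linear non-homogeneous.
Homogeneous solution: g_h(n) = A·(-4)^n.
Try constant particular solution g_p = K: K = -4K + 6 ⇒ K = \frac{6}{5}.
General: g(n) = A·(-4)^n + \frac{6}{5}.
Apply g(0) = 0: A + \frac{6}{5} = 0 ⇒ A = - \frac{6}{5}.
So g(n) = \frac{6}{5} - \frac{6 \left(-4\right)^{n}}{5}.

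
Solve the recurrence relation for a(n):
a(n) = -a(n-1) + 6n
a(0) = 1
First-order linear with linear forcing.
Homogeneous solution: a_h(n) = A·(-1)^n.
Try particular a_p(n) = pn + q. Substituting:
  pn + q = -(p(n-1) + q) + 6n.
Matching the n-coefficient: p = -p + 6 ⇒ p = 3.
Matching constants: q = p - q ⇒ q = \frac{3}{2}.
General: a(n) = A·(-1)^n + 3 n + \frac{3}{2}.
Apply a(0) = 1: A + \frac{3}{2} = 1 ⇒ A = - \frac{1}{2}.
So a(n) = - \frac{\left(-1\right)^{n}}{2} + 3 n + \frac{3}{2}.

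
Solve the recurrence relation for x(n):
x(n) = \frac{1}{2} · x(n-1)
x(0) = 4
Pure geometric recurrence with ratio \frac{1}{2}.
By induction x(n) = x(0) · (\frac{1}{2})^n = 4 \cdot 2^{- n}.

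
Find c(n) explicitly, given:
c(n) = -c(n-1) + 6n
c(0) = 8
First-order linear with linear forcing.
Homogeneous solution: c_h(n) = A·(-1)^n.
Try particular c_p(n) = pn + q. Substituting:
  pn + q = -(p(n-1) + q) + 6n.
Matching the n-coefficient: p = -p + 6 ⇒ p = 3.
Matching constants: q = p - q ⇒ q = \frac{3}{2}.
General: c(n) = A·(-1)^n + 3 n + \frac{3}{2}.
Apply c(0) = 8: A + \frac{3}{2} = 8 ⇒ A = \frac{13}{2}.
So c(n) = \frac{13 \left(-1\right)^{n}}{2} + 3 n + \frac{3}{2}.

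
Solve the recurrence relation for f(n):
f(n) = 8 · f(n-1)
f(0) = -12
Pure geometric recurrence with ratio 8.
By induction f(n) = f(0) · (8)^n = - 12 \cdot 8^{n}.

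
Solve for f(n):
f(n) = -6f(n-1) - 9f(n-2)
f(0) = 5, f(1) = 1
Characteristic equation: x² + 6x + 9 = 0, which is (x - (-3))².
Repeated root r = -3.
General solution: f(n) = (A + Bn)·(-3)^n.
From f(0) = 5: A = 5.
From f(1) = 1: (A + B)·(-3) = 1 ⇒ B = - \frac{16}{3}.
So f(n) = \left(5 - \frac{16 n}{3}\right) \cdot (-3)^n.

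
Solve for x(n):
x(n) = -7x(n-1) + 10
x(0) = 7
First-order linear non-homogeneous.
Homogeneous solution: x_h(n) = A·(-7)^n.
Try constant particular solution x_p = K: K = -7K + 10 ⇒ K = \frac{5}{4}.
General: x(n) = A·(-7)^n + \frac{5}{4}.
Apply x(0) = 7: A + \frac{5}{4} = 7 ⇒ A = \frac{23}{4}.
So x(n) = \frac{23 \left(-7\right)^{n}}{4} + \frac{5}{4}.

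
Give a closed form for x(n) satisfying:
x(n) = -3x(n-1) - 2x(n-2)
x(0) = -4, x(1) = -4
Characteristic equation: x² + 3x + 2 = 0, which factors as (x - (-1))(x - (-2)) = 0.
Roots r₁ = -1, r₂ = -2 (distinct).
General solution: x(n) = A·(-1)^n + B·(-2)^n.
From x(0) = -4: A + B = -4.
From x(1) = -4: -A - 2B = -4.
Solving: A = -12, B = 8.
So x(n) = - 12 \left(-1\right)^{n} + 8 \left(-2\right)^{n}.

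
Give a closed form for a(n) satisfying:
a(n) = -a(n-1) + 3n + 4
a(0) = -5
First-order linear with linear forcing.
Homogeneous solution: a_h(n) = A·(-1)^n.
Try particular a_p(n) = pn + q. Substituting:
  pn + q = -(p(n-1) + q) + 3n + 4.
Matching the n-coefficient: p = -p + 3 ⇒ p = \frac{3}{2}.
Matching constants: q = p - q + 4 ⇒ q = \frac{11}{4}.
General: a(n) = A·(-1)^n + \frac{3 n}{2} + \frac{11}{4}.
Apply a(0) = -5: A + \frac{11}{4} = -5 ⇒ A = - \frac{31}{4}.
So a(n) = - \frac{31 \left(-1\right)^{n}}{4} + \frac{3 n}{2} + \frac{11}{4}.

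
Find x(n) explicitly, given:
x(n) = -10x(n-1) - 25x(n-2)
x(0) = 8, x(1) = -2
Characteristic equation: x² + 10x + 25 = 0, which is (x - (-5))².
Repeated root r = -5.
General solution: x(n) = (A + Bn)·(-5)^n.
From x(0) = 8: A = 8.
From x(1) = -2: (A + B)·(-5) = -2 ⇒ B = - \frac{38}{5}.
So x(n) = \left(8 - \frac{38 n}{5}\right) \cdot (-5)^n.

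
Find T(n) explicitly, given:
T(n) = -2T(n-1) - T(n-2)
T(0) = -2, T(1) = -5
Characteristic equation: x² + 2x + 1 = 0, which is (x - (-1))².
Repeated root r = -1.
General solution: T(n) = (A + Bn)·(-1)^n.
From T(0) = -2: A = -2.
From T(1) = -5: (A + B)·(-1) = -5 ⇒ B = 7.
So T(n) = \left(7 n - 2\right) \cdot (-1)^n.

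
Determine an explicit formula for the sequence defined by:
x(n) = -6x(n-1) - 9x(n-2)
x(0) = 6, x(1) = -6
Characteristic equation: x² + 6x + 9 = 0, which is (x - (-3))².
Repeated root r = -3.
General solution: x(n) = (A + Bn)·(-3)^n.
From x(0) = 6: A = 6.
From x(1) = -6: (A + B)·(-3) = -6 ⇒ B = -4.
So x(n) = \left(6 - 4 n\right) \cdot (-3)^n.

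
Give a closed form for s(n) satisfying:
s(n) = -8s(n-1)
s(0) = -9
This is a homogeneous first-order recurrence with ratio -8.
By induction s(n) = s(0) · (-8)^n = - 9 \left(-8\right)^{n}.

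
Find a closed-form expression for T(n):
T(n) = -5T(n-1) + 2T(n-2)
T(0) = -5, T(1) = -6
Characteristic equation: x² + 5x - 2 = 0.
Discriminant Δ = (-5)² + 4·(2) = 33.
Roots r₁,₂ = (-5 ± √33)/2, so r₁ = - \frac{5}{2} + \frac{\sqrt{33}}{2}, r₂ = - \frac{\sqrt{33}}{2} - \frac{5}{2}.
General solution: T(n) = A·r₁^n + B·r₂^n.
From the initial conditions, A + B = -5 and r₁A + r₂B = -6.
Since r₁ - r₂ = √33: A = (-6 - (-5)r₂)/√33 = - \frac{37 \sqrt{33}}{66} - \frac{5}{2}, and B = -5 - A = - \frac{5}{2} + \frac{37 \sqrt{33}}{66}.
So T(n) = \left(- \frac{37 \sqrt{33}}{66} - \frac{5}{2}\right)\left(- \frac{5}{2} + \frac{\sqrt{33}}{2}\right)^n + \left(- \frac{5}{2} + \frac{37 \sqrt{33}}{66}\right)\left(- \frac{\sqrt{33}}{2} - \frac{5}{2}\right)^n.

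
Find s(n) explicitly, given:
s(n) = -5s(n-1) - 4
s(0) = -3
First-order linear non-homogeneous.
Homogeneous solution: s_h(n) = A·(-5)^n.
Try constant particular solution s_p = K: K = -5K - 4 ⇒ K = - \frac{2}{3}.
General: s(n) = A·(-5)^n - \frac{2}{3}.
Apply s(0) = -3: A - \frac{2}{3} = -3 ⇒ A = - \frac{7}{3}.
So s(n) = - \frac{7 \left(-5\right)^{n}}{3} - \frac{2}{3}.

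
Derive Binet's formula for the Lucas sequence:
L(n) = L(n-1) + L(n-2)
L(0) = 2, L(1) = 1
This is the Lucas sequence.
Characteristic equation: x² - x - 1 = 0; roots r₁ = \frac{1}{2} + \frac{\sqrt{5}}{2}, r₂ = \frac{1}{2} - \frac{\sqrt{5}}{2}.
General: L(n) = A·r₁^n + B·r₂^n. Solving with L(0)=2, L(1)=1 gives A = 1, B = 1.
So L(n) = 2^{- n} \left(\left(1 - \sqrt{5}\right)^{n} + \left(1 + \sqrt{5}\right)^{n}\right).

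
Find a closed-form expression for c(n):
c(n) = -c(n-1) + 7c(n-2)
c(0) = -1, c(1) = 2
Characteristic equation: x² + x - 7 = 0.
Discriminant Δ = (-1)² + 4·(7) = 29.
Roots r₁,₂ = (-1 ± √29)/2, so r₁ = - \frac{1}{2} + \frac{\sqrt{29}}{2}, r₂ = - \frac{\sqrt{29}}{2} - \frac{1}{2}.
General solution: c(n) = A·r₁^n + B·r₂^n.
From the initial conditions, A + B = -1 and r₁A + r₂B = 2.
Since r₁ - r₂ = √29: A = (2 - (-1)r₂)/√29 = - \frac{1}{2} + \frac{3 \sqrt{29}}{58}, and B = -1 - A = - \frac{1}{2} - \frac{3 \sqrt{29}}{58}.
So c(n) = \left(- \frac{1}{2} + \frac{3 \sqrt{29}}{58}\right)\left(- \frac{1}{2} + \frac{\sqrt{29}}{2}\right)^n + \left(- \frac{1}{2} - \frac{3 \sqrt{29}}{58}\right)\left(- \frac{\sqrt{29}}{2} - \frac{1}{2}\right)^n.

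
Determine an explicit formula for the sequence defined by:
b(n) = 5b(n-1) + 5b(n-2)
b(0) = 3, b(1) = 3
Characteristic equation: x² - 5x - 5 = 0.
Discriminant Δ = (5)² + 4·(5) = 45.
Roots r₁,₂ = (5 ± √45)/2, so r₁ = \frac{5}{2} + \frac{3 \sqrt{5}}{2}, r₂ = \frac{5}{2} - \frac{3 \sqrt{5}}{2}.
General solution: b(n) = A·r₁^n + B·r₂^n.
From the initial conditions, A + B = 3 and r₁A + r₂B = 3.
Since r₁ - r₂ = √45: A = (3 - (3)r₂)/√45 = \frac{3}{2} - \frac{3 \sqrt{5}}{10}, and B = 3 - A = \frac{3 \sqrt{5}}{10} + \frac{3}{2}.
So b(n) = \left(\frac{3}{2} - \frac{3 \sqrt{5}}{10}\right)\left(\frac{5}{2} + \frac{3 \sqrt{5}}{2}\right)^n + \left(\frac{3 \sqrt{5}}{10} + \frac{3}{2}\right)\left(\frac{5}{2} - \frac{3 \sqrt{5}}{2}\right)^n.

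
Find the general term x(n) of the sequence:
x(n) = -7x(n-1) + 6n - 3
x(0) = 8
First-order linear with linear forcing.
Homogeneous solution: x_h(n) = A·(-7)^n.
Try particular x_p(n) = pn + q. Substituting:
  pn + q = -7(p(n-1) + q) + 6n - 3.
Matching the n-coefficient: p = -7p + 6 ⇒ p = \frac{3}{4}.
Matching constants: q = 7p - 7q - 3 ⇒ q = \frac{9}{32}.
General: x(n) = A·(-7)^n + \frac{3 n}{4} + \frac{9}{32}.
Apply x(0) = 8: A + \frac{9}{32} = 8 ⇒ A = \frac{247}{32}.
So x(n) = \frac{247 \left(-7\right)^{n}}{32} + \frac{3 n}{4} + \frac{9}{32}.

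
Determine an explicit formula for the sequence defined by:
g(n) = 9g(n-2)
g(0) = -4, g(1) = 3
Characteristic equation: x² - 9 = 0, which factors as (x - (3))(x - (-3)) = 0.
Roots r₁ = 3, r₂ = -3 (distinct).
General solution: g(n) = A·(3)^n + B·(-3)^n.
From g(0) = -4: A + B = -4.
From g(1) = 3: 3A - 3B = 3.
Solving: A = - \frac{3}{2}, B = - \frac{5}{2}.
So g(n) = - \frac{5 \left(-3\right)^{n}}{2} - \frac{3 \cdot 3^{n}}{2}.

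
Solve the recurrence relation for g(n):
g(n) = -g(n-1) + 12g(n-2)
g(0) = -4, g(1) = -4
Characteristic equation: x² + x - 12 = 0, which factors as (x - (3))(x - (-4)) = 0.
Roots r₁ = 3, r₂ = -4 (distinct).
General solution: g(n) = A·(3)^n + B·(-4)^n.
From g(0) = -4: A + B = -4.
From g(1) = -4: 3A - 4B = -4.
Solving: A = - \frac{20}{7}, B = - \frac{8}{7}.
So g(n) = - \frac{8 \left(-4\right)^{n}}{7} - \frac{20 \cdot 3^{n}}{7}.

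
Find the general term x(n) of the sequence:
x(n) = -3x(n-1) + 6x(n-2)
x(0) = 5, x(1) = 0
Characteristic equation: x² + 3x - 6 = 0.
Discriminant Δ = (-3)² + 4·(6) = 33.
Roots r₁,₂ = (-3 ± √33)/2, so r₁ = - \frac{3}{2} + \frac{\sqrt{33}}{2}, r₂ = - \frac{\sqrt{33}}{2} - \frac{3}{2}.
General solution: x(n) = A·r₁^n + B·r₂^n.
From the initial conditions, A + B = 5 and r₁A + r₂B = 0.
Since r₁ - r₂ = √33: A = (0 - (5)r₂)/√33 = \frac{5 \sqrt{33}}{22} + \frac{5}{2}, and B = 5 - A = \frac{5}{2} - \frac{5 \sqrt{33}}{22}.
So x(n) = \left(\frac{5 \sqrt{33}}{22} + \frac{5}{2}\right)\left(- \frac{3}{2} + \frac{\sqrt{33}}{2}\right)^n + \left(\frac{5}{2} - \frac{5 \sqrt{33}}{22}\right)\left(- \frac{\sqrt{33}}{2} - \frac{3}{2}\right)^n.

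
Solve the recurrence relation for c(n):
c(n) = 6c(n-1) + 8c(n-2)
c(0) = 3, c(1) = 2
Characteristic equation: x² - 6x - 8 = 0.
Discriminant Δ = (6)² + 4·(8) = 68.
Roots r₁,₂ = (6 ± √68)/2, so r₁ = 3 + \sqrt{17}, r₂ = 3 - \sqrt{17}.
General solution: c(n) = A·r₁^n + B·r₂^n.
From the initial conditions, A + B = 3 and r₁A + r₂B = 2.
Since r₁ - r₂ = √68: A = (2 - (3)r₂)/√68 = \frac{3}{2} - \frac{7 \sqrt{17}}{34}, and B = 3 - A = \frac{7 \sqrt{17}}{34} + \frac{3}{2}.
So c(n) = \left(\frac{3}{2} - \frac{7 \sqrt{17}}{34}\right)\left(3 + \sqrt{17}\right)^n + \left(\frac{7 \sqrt{17}}{34} + \frac{3}{2}\right)\left(3 - \sqrt{17}\right)^n.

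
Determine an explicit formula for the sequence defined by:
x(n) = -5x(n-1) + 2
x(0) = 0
First-order linear non-homogeneous.
Homogeneous solution: x_h(n) = A·(-5)^n.
Try constant particular solution x_p = K: K = -5K + 2 ⇒ K = \frac{1}{3}.
General: x(n) = A·(-5)^n + \frac{1}{3}.
Apply x(0) = 0: A + \frac{1}{3} = 0 ⇒ A = - \frac{1}{3}.
So x(n) = \frac{1}{3} - \frac{\left(-5\right)^{n}}{3}.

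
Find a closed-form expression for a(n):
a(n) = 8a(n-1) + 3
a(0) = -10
First-order linear non-homogeneous.
Homogeneous solution: a_h(n) = A·(8)^n.
Try constant particular solution a_p = K: K = 8K + 3 ⇒ K = - \frac{3}{7}.
General: a(n) = A·(8)^n - \frac{3}{7}.
Apply a(0) = -10: A - \frac{3}{7} = -10 ⇒ A = - \frac{67}{7}.
So a(n) = - \frac{67 \cdot 8^{n}}{7} - \frac{3}{7}.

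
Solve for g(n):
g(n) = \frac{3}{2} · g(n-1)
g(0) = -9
Pure geometric recurrence with ratio \frac{3}{2}.
By induction g(n) = g(0) · (\frac{3}{2})^n = - 9 \left(\frac{3}{2}\right)^{n}.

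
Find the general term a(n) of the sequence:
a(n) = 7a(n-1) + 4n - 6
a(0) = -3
First-order linear with linear forcing.
Homogeneous solution: a_h(n) = A·(7)^n.
Try particular a_p(n) = pn + q. Substituting:
  pn + q = 7(p(n-1) + q) + 4n - 6.
Matching the n-coefficient: p = 7p + 4 ⇒ p = - \frac{2}{3}.
Matching constants: q = -7p + 7q - 6 ⇒ q = \frac{2}{9}.
General: a(n) = A·(7)^n - \frac{2 n}{3} + \frac{2}{9}.
Apply a(0) = -3: A + \frac{2}{9} = -3 ⇒ A = - \frac{29}{9}.
So a(n) = - \frac{29 \cdot 7^{n}}{9} - \frac{2 n}{3} + \frac{2}{9}.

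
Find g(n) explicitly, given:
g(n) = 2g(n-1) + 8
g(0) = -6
First-order linear non-homogeneous.
Homogeneous solution: g_h(n) = A·(2)^n.
Try constant particular solution g_p = K: K = 2K + 8 ⇒ K = -8.
General: g(n) = A·(2)^n - 8.
Apply g(0) = -6: A - 8 = -6 ⇒ A = 2.
So g(n) = 2 \cdot 2^{n} - 8.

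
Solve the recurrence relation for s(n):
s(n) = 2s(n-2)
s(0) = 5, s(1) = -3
Characteristic equation: x² - 2 = 0.
Discriminant Δ = (0)² + 4·(2) = 8.
Roots r₁,₂ = (0 ± √8)/2, so r₁ = \sqrt{2}, r₂ = - \sqrt{2}.
General solution: s(n) = A·r₁^n + B·r₂^n.
From the initial conditions, A + B = 5 and r₁A + r₂B = -3.
Since r₁ - r₂ = √8: A = (-3 - (5)r₂)/√8 = \frac{5}{2} - \frac{3 \sqrt{2}}{4}, and B = 5 - A = \frac{3 \sqrt{2}}{4} + \frac{5}{2}.
So s(n) = \left(\frac{5}{2} - \frac{3 \sqrt{2}}{4}\right)\left(\sqrt{2}\right)^n + \left(\frac{3 \sqrt{2}}{4} + \frac{5}{2}\right)\left(- \sqrt{2}\right)^n.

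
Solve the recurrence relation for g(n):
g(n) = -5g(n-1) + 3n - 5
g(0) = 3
First-order linear with linear forcing.
Homogeneous solution: g_h(n) = A·(-5)^n.
Try particular g_p(n) = pn + q. Substituting:
  pn + q = -5(p(n-1) + q) + 3n - 5.
Matching the n-coefficient: p = -5p + 3 ⇒ p = \frac{1}{2}.
Matching constants: q = 5p - 5q - 5 ⇒ q = - \frac{5}{12}.
General: g(n) = A·(-5)^n + \frac{n}{2} - \frac{5}{12}.
Apply g(0) = 3: A - \frac{5}{12} = 3 ⇒ A = \frac{41}{12}.
So g(n) = \frac{41 \left(-5\right)^{n}}{12} + \frac{n}{2} - \frac{5}{12}.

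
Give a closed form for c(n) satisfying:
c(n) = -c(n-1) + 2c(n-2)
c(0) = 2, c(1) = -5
Characteristic equation: x² + x - 2 = 0, which factors as (x - (1))(x - (-2)) = 0.
Roots r₁ = 1, r₂ = -2 (distinct).
General solution: c(n) = A·(1)^n + B·(-2)^n.
From c(0) = 2: A + B = 2.
From c(1) = -5: A - 2B = -5.
Solving: A = - \frac{1}{3}, B = \frac{7}{3}.
So c(n) = \frac{7 \left(-2\right)^{n}}{3} - \frac{1}{3}.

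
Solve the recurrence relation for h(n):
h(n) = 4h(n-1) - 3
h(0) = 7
First-order linear non-homogeneous.
Homogeneous solution: h_h(n) = A·(4)^n.
Try constant particular solution h_p = K: K = 4K - 3 ⇒ K = 1.
General: h(n) = A·(4)^n + 1.
Apply h(0) = 7: A + 1 = 7 ⇒ A = 6.
So h(n) = 6 \cdot 4^{n} + 1.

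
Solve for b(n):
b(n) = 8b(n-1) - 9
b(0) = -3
First-order linear non-homogeneous.
Homogeneous solution: b_h(n) = A·(8)^n.
Try constant particular solution b_p = K: K = 8K - 9 ⇒ K = \frac{9}{7}.
General: b(n) = A·(8)^n + \frac{9}{7}.
Apply b(0) = -3: A + \frac{9}{7} = -3 ⇒ A = - \frac{30}{7}.
So b(n) = \frac{9}{7} - \frac{30 \cdot 8^{n}}{7}.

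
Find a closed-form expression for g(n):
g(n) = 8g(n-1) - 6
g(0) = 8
First-order linear non-homogeneous.
Homogeneous solution: g_h(n) = A·(8)^n.
Try constant particular solution g_p = K: K = 8K - 6 ⇒ K = \frac{6}{7}.
General: g(n) = A·(8)^n + \frac{6}{7}.
Apply g(0) = 8: A + \frac{6}{7} = 8 ⇒ A = \frac{50}{7}.
So g(n) = \frac{50 \cdot 8^{n}}{7} + \frac{6}{7}.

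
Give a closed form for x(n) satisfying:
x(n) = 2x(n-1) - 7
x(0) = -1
First-order linear non-homogeneous.
Homogeneous solution: x_h(n) = A·(2)^n.
Try constant particular solution x_p = K: K = 2K - 7 ⇒ K = 7.
General: x(n) = A·(2)^n + 7.
Apply x(0) = -1: A + 7 = -1 ⇒ A = -8.
So x(n) = 7 - 8 \cdot 2^{n}.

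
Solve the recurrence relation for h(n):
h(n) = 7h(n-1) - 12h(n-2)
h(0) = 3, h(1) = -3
Characteristic equation: x² - 7x + 12 = 0, which factors as (x - (3))(x - (4)) = 0.
Roots r₁ = 3, r₂ = 4 (distinct).
General solution: h(n) = A·(3)^n + B·(4)^n.
From h(0) = 3: A + B = 3.
From h(1) = -3: 3A + 4B = -3.
Solving: A = 15, B = -12.
So h(n) = 15 \cdot 3^{n} - 12 \cdot 4^{n}.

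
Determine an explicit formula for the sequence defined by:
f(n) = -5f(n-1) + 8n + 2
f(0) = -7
First-order linear with linear forcing.
Homogeneous solution: f_h(n) = A·(-5)^n.
Try particular f_p(n) = pn + q. Substituting:
  pn + q = -5(p(n-1) + q) + 8n + 2.
Matching the n-coefficient: p = -5p + 8 ⇒ p = \frac{4}{3}.
Matching constants: q = 5p - 5q + 2 ⇒ q = \frac{13}{9}.
General: f(n) = A·(-5)^n + \frac{4 n}{3} + \frac{13}{9}.
Apply f(0) = -7: A + \frac{13}{9} = -7 ⇒ A = - \frac{76}{9}.
So f(n) = - \frac{76 \left(-5\right)^{n}}{9} + \frac{4 n}{3} + \frac{13}{9}.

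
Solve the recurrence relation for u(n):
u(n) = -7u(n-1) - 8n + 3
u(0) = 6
First-order linear with linear forcing.
Homogeneous solution: u_h(n) = A·(-7)^n.
Try particular u_p(n) = pn + q. Substituting:
  pn + q = -7(p(n-1) + q) - 8n + 3.
Matching the n-coefficient: p = -7p - 8 ⇒ p = -1.
Matching constants: q = 7p - 7q + 3 ⇒ q = - \frac{1}{2}.
General: u(n) = A·(-7)^n - n - \frac{1}{2}.
Apply u(0) = 6: A - \frac{1}{2} = 6 ⇒ A = \frac{13}{2}.
So u(n) = \frac{13 \left(-7\right)^{n}}{2} - n - \frac{1}{2}.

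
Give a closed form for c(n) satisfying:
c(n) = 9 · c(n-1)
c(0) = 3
Pure geometric recurrence with ratio 9.
By induction c(n) = c(0) · (9)^n = 3 \cdot 9^{n}.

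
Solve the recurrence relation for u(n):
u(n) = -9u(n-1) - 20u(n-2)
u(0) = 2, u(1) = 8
Characteristic equation: x² + 9x + 20 = 0, which factors as (x - (-5))(x - (-4)) = 0.
Roots r₁ = -5, r₂ = -4 (distinct).
General solution: u(n) = A·(-5)^n + B·(-4)^n.
From u(0) = 2: A + B = 2.
From u(1) = 8: -5A - 4B = 8.
Solving: A = -16, B = 18.
So u(n) = 18 \left(-4\right)^{n} - 16 \left(-5\right)^{n}.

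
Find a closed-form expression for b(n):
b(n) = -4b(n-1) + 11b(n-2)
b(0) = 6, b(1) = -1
Characteristic equation: x² + 4x - 11 = 0.
Discriminant Δ = (-4)² + 4·(11) = 60.
Roots r₁,₂ = (-4 ± √60)/2, so r₁ = -2 + \sqrt{15}, r₂ = - \sqrt{15} - 2.
General solution: b(n) = A·r₁^n + B·r₂^n.
From the initial conditions, A + B = 6 and r₁A + r₂B = -1.
Since r₁ - r₂ = √60: A = (-1 - (6)r₂)/√60 = \frac{11 \sqrt{15}}{30} + 3, and B = 6 - A = 3 - \frac{11 \sqrt{15}}{30}.
So b(n) = \left(\frac{11 \sqrt{15}}{30} + 3\right)\left(-2 + \sqrt{15}\right)^n + \left(3 - \frac{11 \sqrt{15}}{30}\right)\left(- \sqrt{15} - 2\right)^n.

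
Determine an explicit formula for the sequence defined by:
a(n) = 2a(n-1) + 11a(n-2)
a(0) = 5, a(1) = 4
Characteristic equation: x² - 2x - 11 = 0.
Discriminant Δ = (2)² + 4·(11) = 48.
Roots r₁,₂ = (2 ± √48)/2, so r₁ = 1 + 2 \sqrt{3}, r₂ = 1 - 2 \sqrt{3}.
General solution: a(n) = A·r₁^n + B·r₂^n.
From the initial conditions, A + B = 5 and r₁A + r₂B = 4.
Since r₁ - r₂ = √48: A = (4 - (5)r₂)/√48 = \frac{5}{2} - \frac{\sqrt{3}}{12}, and B = 5 - A = \frac{\sqrt{3}}{12} + \frac{5}{2}.
So a(n) = \left(\frac{5}{2} - \frac{\sqrt{3}}{12}\right)\left(1 + 2 \sqrt{3}\right)^n + \left(\frac{\sqrt{3}}{12} + \frac{5}{2}\right)\left(1 - 2 \sqrt{3}\right)^n.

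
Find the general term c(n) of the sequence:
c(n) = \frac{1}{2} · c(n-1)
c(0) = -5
Pure geometric recurrence with ratio \frac{1}{2}.
By induction c(n) = c(0) · (\frac{1}{2})^n = - 5 \cdot 2^{- n}.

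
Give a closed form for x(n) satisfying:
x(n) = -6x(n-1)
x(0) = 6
This is a homogeneous first-order recurrence with ratio -6.
By induction x(n) = x(0) · (-6)^n = 6 \left(-6\right)^{n}.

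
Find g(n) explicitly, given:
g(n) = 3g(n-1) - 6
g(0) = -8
First-order linear non-homogeneous.
Homogeneous solution: g_h(n) = A·(3)^n.
Try constant particular solution g_p = K: K = 3K - 6 ⇒ K = 3.
General: g(n) = A·(3)^n + 3.
Apply g(0) = -8: A + 3 = -8 ⇒ A = -11.
So g(n) = 3 - 11 \cdot 3^{n}.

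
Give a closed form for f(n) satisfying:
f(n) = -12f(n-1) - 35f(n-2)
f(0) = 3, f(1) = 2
Characteristic equation: x² + 12x + 35 = 0, which factors as (x - (-5))(x - (-7)) = 0.
Roots r₁ = -5, r₂ = -7 (distinct).
General solution: f(n) = A·(-5)^n + B·(-7)^n.
From f(0) = 3: A + B = 3.
From f(1) = 2: -5A - 7B = 2.
Solving: A = \frac{23}{2}, B = - \frac{17}{2}.
So f(n) = \frac{23 \left(-5\right)^{n}}{2} - \frac{17 \left(-7\right)^{n}}{2}.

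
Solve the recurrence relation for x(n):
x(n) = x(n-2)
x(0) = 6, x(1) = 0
Characteristic equation: x² - 1 = 0, which factors as (x - (1))(x - (-1)) = 0.
Roots r₁ = 1, r₂ = -1 (distinct).
General solution: x(n) = A·(1)^n + B·(-1)^n.
From x(0) = 6: A + B = 6.
From x(1) = 0: A - B = 0.
Solving: A = 3, B = 3.
So x(n) = 3 \left(-1\right)^{n} + 3.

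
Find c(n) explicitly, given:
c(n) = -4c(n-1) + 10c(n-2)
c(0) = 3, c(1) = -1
Characteristic equation: x² + 4x - 10 = 0.
Discriminant Δ = (-4)² + 4·(10) = 56.
Roots r₁,₂ = (-4 ± √56)/2, so r₁ = -2 + \sqrt{14}, r₂ = - \sqrt{14} - 2.
General solution: c(n) = A·r₁^n + B·r₂^n.
From the initial conditions, A + B = 3 and r₁A + r₂B = -1.
Since r₁ - r₂ = √56: A = (-1 - (3)r₂)/√56 = \frac{5 \sqrt{14}}{28} + \frac{3}{2}, and B = 3 - A = \frac{3}{2} - \frac{5 \sqrt{14}}{28}.
So c(n) = \left(\frac{5 \sqrt{14}}{28} + \frac{3}{2}\right)\left(-2 + \sqrt{14}\right)^n + \left(\frac{3}{2} - \frac{5 \sqrt{14}}{28}\right)\left(- \sqrt{14} - 2\right)^n.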